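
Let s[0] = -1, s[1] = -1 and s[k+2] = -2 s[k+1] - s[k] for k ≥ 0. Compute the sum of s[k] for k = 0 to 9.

-10

s[2] = -2·(-1) - (-1) = 3
s[3] = -2·3 - (-1) = -5
s[4] = -2·(-5) - 3 = 7
s[5] = -2·7 - (-5) = -9
s[6] = -2·(-9) - 7 = 11
s[7] = -2·11 - (-9) = -13
s[8] = -2·(-13) - 11 = 15
s[9] = -2·15 - (-13) = -17
Sum = (-1) + (-1) + 3 + (-5) + 7 + (-9) + 11 + (-13) + 15 + (-17) = -10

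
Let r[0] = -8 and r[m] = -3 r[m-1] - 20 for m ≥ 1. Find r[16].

The fixed point is -20/(1 + 3) = -5, so r[m] + 5 = -3(r[m-1] + 5).
Hence r[m] = -3·(-3)^m - 5.
r[16] = -3·(-3)^{16} - 5 = -3·43046721 - 5 = -129140168.

-129140168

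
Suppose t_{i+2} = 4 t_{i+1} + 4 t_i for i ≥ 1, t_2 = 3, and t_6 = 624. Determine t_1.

Let t_1 = z.
t_3 = 12 + 4z
t_4 = 60 + 16z
t_5 = 288 + 80z
t_6 = 1392 + 384z
So 1392 + 384z = 624, giving z = -2.

-2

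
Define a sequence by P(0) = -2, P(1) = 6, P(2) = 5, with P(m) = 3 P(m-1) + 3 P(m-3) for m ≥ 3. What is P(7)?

P(3) = 3*5 + 3*(-2) = 9
P(4) = 3*9 + 3*6 = 45
P(5) = 3*45 + 3*5 = 150
P(6) = 3*150 + 3*9 = 477
P(7) = 3*477 + 3*45 = 1566

1566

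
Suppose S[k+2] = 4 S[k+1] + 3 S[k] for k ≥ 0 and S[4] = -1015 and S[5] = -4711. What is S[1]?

Rearranging, S[k-2] = (S[k] - 4 S[k-1]) / 3.
S[3] = (-4711 - 4*(-1015)) / 3 = -651/3 = -217
S[2] = (-1015 - 4*(-217)) / 3 = -147/3 = -49
S[1] = (-217 - 4*(-49)) / 3 = -21/3 = -7

-7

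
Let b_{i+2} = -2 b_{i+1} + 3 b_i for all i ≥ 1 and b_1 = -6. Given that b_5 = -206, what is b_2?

Let b_2 = w.
b_3 = -18 - 2w
b_4 = 36 + 7w
b_5 = -126 - 20w
So -126 - 20w = -206, giving w = 4.

4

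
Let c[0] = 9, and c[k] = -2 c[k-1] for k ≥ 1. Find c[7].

-1152

c[1] = -2·9 = -18
c[2] = -2·(-18) = 36
c[3] = -2·36 = -72
c[4] = -2·(-72) = 144
c[5] = -2·144 = -288
c[6] = -2·(-288) = 576
c[7] = -2·576 = -1152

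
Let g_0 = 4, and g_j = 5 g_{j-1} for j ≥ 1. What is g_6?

62500

g_1 = 5(4) = 20
g_2 = 5(20) = 100
g_3 = 5(100) = 500
g_4 = 5(500) = 2500
g_5 = 5(2500) = 12500
g_6 = 5(12500) = 62500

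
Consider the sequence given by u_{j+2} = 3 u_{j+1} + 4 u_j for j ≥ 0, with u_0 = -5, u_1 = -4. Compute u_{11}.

-7549744

u_2 = 3*(-4) + 4*(-5) = -32
u_3 = 3*(-32) + 4*(-4) = -112
u_4 = 3*(-112) + 4*(-32) = -464
u_5 = 3*(-464) + 4*(-112) = -1840
u_6 = 3*(-1840) + 4*(-464) = -7376
u_7 = 3*(-7376) + 4*(-1840) = -29488
u_8 = 3*(-29488) + 4*(-7376) = -117968
u_9 = 3*(-117968) + 4*(-29488) = -471856
u_{10} = 3*(-471856) + 4*(-117968) = -1887440
u_{11} = 3*(-1887440) + 4*(-471856) = -7549744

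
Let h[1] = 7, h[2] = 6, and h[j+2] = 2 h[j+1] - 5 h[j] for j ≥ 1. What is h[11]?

h[3] = 2(6) - 5(7) = -23
h[4] = 2(-23) - 5(6) = -76
h[5] = 2(-76) - 5(-23) = -37
h[6] = 2(-37) - 5(-76) = 306
h[7] = 2(306) - 5(-37) = 797
h[8] = 2(797) - 5(306) = 64
h[9] = 2(64) - 5(797) = -3857
h[10] = 2(-3857) - 5(64) = -8034
h[11] = 2(-8034) - 5(-3857) = 3217

3217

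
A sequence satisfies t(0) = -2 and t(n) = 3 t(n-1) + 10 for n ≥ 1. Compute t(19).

The fixed point is 10/(1 - 3) = -5, so t(n) + 5 = 3(t(n-1) + 5).
Hence t(n) = 3·3^n - 5.
t(19) = 3·3^{19} - 5 = 3·1162261467 - 5 = 3486784396.

3486784396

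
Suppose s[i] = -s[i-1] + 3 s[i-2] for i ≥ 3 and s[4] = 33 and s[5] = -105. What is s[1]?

Rearranging, s[i-2] = (s[i] + s[i-1]) / 3.
s[3] = (-105 + 33) / 3 = -72/3 = -24
s[2] = (33 + (-24)) / 3 = 9/3 = 3
s[1] = (-24 + 3) / 3 = -21/3 = -7

-7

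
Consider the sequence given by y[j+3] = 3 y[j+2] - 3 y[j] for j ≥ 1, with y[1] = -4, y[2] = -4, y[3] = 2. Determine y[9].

y[4] = 3*2 - 3*(-4) = 18
y[5] = 3*18 - 3*(-4) = 66
y[6] = 3*66 - 3*2 = 192
y[7] = 3*192 - 3*18 = 522
y[8] = 3*522 - 3*66 = 1368
y[9] = 3*1368 - 3*192 = 3528

3528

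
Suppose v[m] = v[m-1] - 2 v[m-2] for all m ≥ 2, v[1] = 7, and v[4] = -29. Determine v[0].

-4

Let v[0] = x.
v[2] = 7 - 2x
v[3] = -7 - 2x
v[4] = -21 + 2x
So -21 + 2x = -29, giving x = -4.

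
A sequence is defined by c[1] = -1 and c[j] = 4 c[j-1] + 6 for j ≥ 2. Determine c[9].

c[2] = 4*(-1) + 6 = 2
c[3] = 4*2 + 6 = 14
c[4] = 4*14 + 6 = 62
c[5] = 4*62 + 6 = 254
c[6] = 4*254 + 6 = 1022
c[7] = 4*1022 + 6 = 4094
c[8] = 4*4094 + 6 = 16382
c[9] = 4*16382 + 6 = 65534

65534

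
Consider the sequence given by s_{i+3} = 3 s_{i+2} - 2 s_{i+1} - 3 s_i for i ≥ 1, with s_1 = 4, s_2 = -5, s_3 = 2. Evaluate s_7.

s_4 = 3*2 - 2*(-5) - 3*4 = 4
s_5 = 3*4 - 2*2 - 3*(-5) = 23
s_6 = 3*23 - 2*4 - 3*2 = 55
s_7 = 3*55 - 2*23 - 3*4 = 107

107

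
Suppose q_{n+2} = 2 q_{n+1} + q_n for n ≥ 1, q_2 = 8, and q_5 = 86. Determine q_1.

-2

Let q_1 = z.
q_3 = 16 + z
q_4 = 40 + 2z
q_5 = 96 + 5z
So 96 + 5z = 86, giving z = -2.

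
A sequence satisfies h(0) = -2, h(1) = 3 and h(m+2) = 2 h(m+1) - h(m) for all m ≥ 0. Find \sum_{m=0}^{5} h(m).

h(2) = 2(3) - (-2) = 8
h(3) = 2(8) - 3 = 13
h(4) = 2(13) - 8 = 18
h(5) = 2(18) - 13 = 23
Sum = (-2) + 3 + 8 + 13 + 18 + 23 = 63

63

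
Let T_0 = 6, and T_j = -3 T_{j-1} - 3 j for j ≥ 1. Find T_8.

T_1 = -3*6 - 3 = -21
T_2 = -3*(-21) - 6 = 57
T_3 = -3*57 - 9 = -180
T_4 = -3*(-180) - 12 = 528
T_5 = -3*528 - 15 = -1599
T_6 = -3*(-1599) - 18 = 4779
T_7 = -3*4779 - 21 = -14358
T_8 = -3*(-14358) - 24 = 43050

43050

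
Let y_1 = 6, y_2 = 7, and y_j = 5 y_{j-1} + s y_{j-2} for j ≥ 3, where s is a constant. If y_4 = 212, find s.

y_3 = 35 + 6s
y_4 = 175 + 37s
So 175 + 37s = 212, giving s = 1.

1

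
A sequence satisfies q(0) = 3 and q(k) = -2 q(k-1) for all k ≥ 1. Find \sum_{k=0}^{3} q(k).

-15

q(1) = -2*3 = -6
q(2) = -2*(-6) = 12
q(3) = -2*12 = -24
Sum = 3 + (-6) + 12 + (-24) = -15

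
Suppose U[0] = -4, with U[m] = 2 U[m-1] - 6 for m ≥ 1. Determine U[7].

U[1] = 2(-4) - 6 = -14
U[2] = 2(-14) - 6 = -34
U[3] = 2(-34) - 6 = -74
U[4] = 2(-74) - 6 = -154
U[5] = 2(-154) - 6 = -314
U[6] = 2(-314) - 6 = -634
U[7] = 2(-634) - 6 = -1274

-1274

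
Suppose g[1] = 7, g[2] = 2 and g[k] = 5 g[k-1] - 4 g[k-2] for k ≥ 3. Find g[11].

-1747618

g[3] = 5(2) - 4(7) = -18
g[4] = 5(-18) - 4(2) = -98
g[5] = 5(-98) - 4(-18) = -418
g[6] = 5(-418) - 4(-98) = -1698
g[7] = 5(-1698) - 4(-418) = -6818
g[8] = 5(-6818) - 4(-1698) = -27298
g[9] = 5(-27298) - 4(-6818) = -109218
g[10] = 5(-109218) - 4(-27298) = -436898
g[11] = 5(-436898) - 4(-109218) = -1747618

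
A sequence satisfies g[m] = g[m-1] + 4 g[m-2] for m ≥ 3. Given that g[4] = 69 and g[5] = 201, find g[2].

Rearranging, g[m-2] = (g[m] - g[m-1]) / 4.
g[3] = (201 - 69) / 4 = 132/4 = 33
g[2] = (69 - 33) / 4 = 36/4 = 9

9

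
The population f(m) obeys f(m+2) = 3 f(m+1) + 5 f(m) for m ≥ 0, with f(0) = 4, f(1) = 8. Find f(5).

3068

f(2) = 3·8 + 5·4 = 44
f(3) = 3·44 + 5·8 = 172
f(4) = 3·172 + 5·44 = 736
f(5) = 3·736 + 5·172 = 3068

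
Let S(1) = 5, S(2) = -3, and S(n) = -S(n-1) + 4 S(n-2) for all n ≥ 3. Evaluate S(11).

32087

S(3) = -(-3) + 4·5 = 23
S(4) = -23 + 4·(-3) = -35
S(5) = -(-35) + 4·23 = 127
S(6) = -127 + 4·(-35) = -267
S(7) = -(-267) + 4·127 = 775
S(8) = -775 + 4·(-267) = -1843
S(9) = -(-1843) + 4·775 = 4943
S(10) = -4943 + 4·(-1843) = -12315
S(11) = -(-12315) + 4·4943 = 32087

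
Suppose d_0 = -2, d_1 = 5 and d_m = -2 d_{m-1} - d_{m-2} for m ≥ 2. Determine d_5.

17

d_2 = -2·5 - (-2) = -8
d_3 = -2·(-8) - 5 = 11
d_4 = -2·11 - (-8) = -14
d_5 = -2·(-14) - 11 = 17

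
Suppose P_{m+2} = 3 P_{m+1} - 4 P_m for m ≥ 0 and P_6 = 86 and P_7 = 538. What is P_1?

Rearranging, P_{m-2} = (P_m - 3 P_{m-1}) / -4.
P_5 = (538 - 3·86) / -4 = 280/-4 = -70
P_4 = (86 - 3·(-70)) / -4 = 296/-4 = -74
P_3 = (-70 - 3·(-74)) / -4 = 152/-4 = -38
P_2 = (-74 - 3·(-38)) / -4 = 40/-4 = -10
P_1 = (-38 - 3·(-10)) / -4 = -8/-4 = 2

2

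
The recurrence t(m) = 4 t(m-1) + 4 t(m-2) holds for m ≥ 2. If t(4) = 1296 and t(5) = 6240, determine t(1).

Rearranging, t(m-2) = (t(m) - 4 t(m-1)) / 4.
t(3) = (6240 - 4(1296)) / 4 = 1056/4 = 264
t(2) = (1296 - 4(264)) / 4 = 240/4 = 60
t(1) = (264 - 4(60)) / 4 = 24/4 = 6

6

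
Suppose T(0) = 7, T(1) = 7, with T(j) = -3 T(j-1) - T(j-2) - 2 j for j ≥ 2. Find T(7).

4003

T(2) = -3·7 - 7 - 4 = -32
T(3) = -3·(-32) - 7 - 6 = 83
T(4) = -3·83 - (-32) - 8 = -225
T(5) = -3·(-225) - 83 - 10 = 582
T(6) = -3·582 - (-225) - 12 = -1533
T(7) = -3·(-1533) - 582 - 14 = 4003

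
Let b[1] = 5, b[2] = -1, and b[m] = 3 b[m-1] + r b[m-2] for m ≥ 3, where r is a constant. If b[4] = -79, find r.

b[3] = -3 + 5r
b[4] = -9 + 14r
So -9 + 14r = -79, giving r = -5.

-5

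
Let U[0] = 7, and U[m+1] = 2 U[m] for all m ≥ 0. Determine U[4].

112

U[1] = 2·7 = 14
U[2] = 2·14 = 28
U[3] = 2·28 = 56
U[4] = 2·56 = 112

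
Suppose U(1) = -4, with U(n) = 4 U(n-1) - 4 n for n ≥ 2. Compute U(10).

U(2) = 4·(-4) - 8 = -24
U(3) = 4·(-24) - 12 = -108
U(4) = 4·(-108) - 16 = -448
U(5) = 4·(-448) - 20 = -1812
U(6) = 4·(-1812) - 24 = -7272
U(7) = 4·(-7272) - 28 = -29116
U(8) = 4·(-29116) - 32 = -116496
U(9) = 4·(-116496) - 36 = -466020
U(10) = 4·(-466020) - 40 = -1864120

-1864120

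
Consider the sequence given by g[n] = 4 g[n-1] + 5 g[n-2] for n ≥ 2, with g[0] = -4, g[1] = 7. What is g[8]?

195308

g[2] = 4(7) + 5(-4) = 8
g[3] = 4(8) + 5(7) = 67
g[4] = 4(67) + 5(8) = 308
g[5] = 4(308) + 5(67) = 1567
g[6] = 4(1567) + 5(308) = 7808
g[7] = 4(7808) + 5(1567) = 39067
g[8] = 4(39067) + 5(7808) = 195308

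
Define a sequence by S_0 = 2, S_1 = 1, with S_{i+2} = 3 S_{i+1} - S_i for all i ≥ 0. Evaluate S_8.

233

S_2 = 3(1) - 2 = 1
S_3 = 3(1) - 1 = 2
S_4 = 3(2) - 1 = 5
S_5 = 3(5) - 2 = 13
S_6 = 3(13) - 5 = 34
S_7 = 3(34) - 13 = 89
S_8 = 3(89) - 34 = 233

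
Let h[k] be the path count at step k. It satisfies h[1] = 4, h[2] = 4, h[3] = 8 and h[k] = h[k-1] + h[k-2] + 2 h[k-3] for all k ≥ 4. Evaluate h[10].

h[4] = 8 + 4 + 2*4 = 20
h[5] = 20 + 8 + 2*4 = 36
h[6] = 36 + 20 + 2*8 = 72
h[7] = 72 + 36 + 2*20 = 148
h[8] = 148 + 72 + 2*36 = 292
h[9] = 292 + 148 + 2*72 = 584
h[10] = 584 + 292 + 2*148 = 1172

1172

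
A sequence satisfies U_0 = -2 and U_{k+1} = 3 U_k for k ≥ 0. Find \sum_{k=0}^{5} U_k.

U_1 = 3·(-2) = -6
U_2 = 3·(-6) = -18
U_3 = 3·(-18) = -54
U_4 = 3·(-54) = -162
U_5 = 3·(-162) = -486
Sum = (-2) + (-6) + (-18) + (-54) + (-162) + (-486) = -728

-728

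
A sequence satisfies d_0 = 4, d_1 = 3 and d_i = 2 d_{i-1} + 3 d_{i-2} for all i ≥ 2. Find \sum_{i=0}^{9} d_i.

d_2 = 2·3 + 3·4 = 18
d_3 = 2·18 + 3·3 = 45
d_4 = 2·45 + 3·18 = 144
d_5 = 2·144 + 3·45 = 423
d_6 = 2·423 + 3·144 = 1278
d_7 = 2·1278 + 3·423 = 3825
d_8 = 2·3825 + 3·1278 = 11484
d_9 = 2·11484 + 3·3825 = 34443
Sum = 4 + 3 + 18 + 45 + 144 + 423 + 1278 + 3825 + 11484 + 34443 = 51667

51667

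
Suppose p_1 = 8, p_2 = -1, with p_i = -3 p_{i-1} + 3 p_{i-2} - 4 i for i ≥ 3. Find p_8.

p_3 = -3*(-1) + 3*8 - 12 = 15
p_4 = -3*15 + 3*(-1) - 16 = -64
p_5 = -3*(-64) + 3*15 - 20 = 217
p_6 = -3*217 + 3*(-64) - 24 = -867
p_7 = -3*(-867) + 3*217 - 28 = 3224
p_8 = -3*3224 + 3*(-867) - 32 = -12305

-12305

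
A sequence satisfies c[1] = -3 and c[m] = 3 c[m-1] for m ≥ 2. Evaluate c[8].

c[2] = 3*(-3) = -9
c[3] = 3*(-9) = -27
c[4] = 3*(-27) = -81
c[5] = 3*(-81) = -243
c[6] = 3*(-243) = -729
c[7] = 3*(-729) = -2187
c[8] = 3*(-2187) = -6561

-6561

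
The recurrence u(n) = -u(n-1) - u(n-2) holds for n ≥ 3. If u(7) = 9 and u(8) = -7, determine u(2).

Rearranging, u(n-2) = -(u(n) + u(n-1)).
u(6) = -(-7 + 9) = -2
u(5) = -(9 + (-2)) = -7
u(4) = -(-2 + (-7)) = 9
u(3) = -(-7 + 9) = -2
u(2) = -(9 + (-2)) = -7

-7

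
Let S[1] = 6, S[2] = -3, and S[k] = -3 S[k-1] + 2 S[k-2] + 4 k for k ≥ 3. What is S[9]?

S[3] = -3·(-3) + 2·6 + 12 = 33
S[4] = -3·33 + 2·(-3) + 16 = -89
S[5] = -3·(-89) + 2·33 + 20 = 353
S[6] = -3·353 + 2·(-89) + 24 = -1213
S[7] = -3·(-1213) + 2·353 + 28 = 4373
S[8] = -3·4373 + 2·(-1213) + 32 = -15513
S[9] = -3·(-15513) + 2·4373 + 36 = 55321

55321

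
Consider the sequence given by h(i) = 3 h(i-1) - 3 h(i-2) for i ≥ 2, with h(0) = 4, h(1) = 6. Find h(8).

-162

h(2) = 3(6) - 3(4) = 6
h(3) = 3(6) - 3(6) = 0
h(4) = 3(0) - 3(6) = -18
h(5) = 3(-18) - 3(0) = -54
h(6) = 3(-54) - 3(-18) = -108
h(7) = 3(-108) - 3(-54) = -162
h(8) = 3(-162) - 3(-108) = -162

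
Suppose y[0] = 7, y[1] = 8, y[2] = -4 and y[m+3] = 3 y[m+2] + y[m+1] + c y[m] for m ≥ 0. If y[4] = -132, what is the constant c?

-4

y[3] = -4 + 7c
y[4] = -16 + 29c
So -16 + 29c = -132, giving c = -4.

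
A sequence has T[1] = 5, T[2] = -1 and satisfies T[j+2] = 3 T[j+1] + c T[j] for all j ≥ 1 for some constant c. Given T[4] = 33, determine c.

T[3] = -3 + 5c
T[4] = -9 + 14c
So -9 + 14c = 33, giving c = 3.

3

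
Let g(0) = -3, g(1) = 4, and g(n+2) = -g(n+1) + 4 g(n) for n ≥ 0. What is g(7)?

1504

g(2) = -4 + 4*(-3) = -16
g(3) = -(-16) + 4*4 = 32
g(4) = -32 + 4*(-16) = -96
g(5) = -(-96) + 4*32 = 224
g(6) = -224 + 4*(-96) = -608
g(7) = -(-608) + 4*224 = 1504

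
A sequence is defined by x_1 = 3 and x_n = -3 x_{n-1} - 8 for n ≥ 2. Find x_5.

403

x_2 = -3*3 - 8 = -17
x_3 = -3*(-17) - 8 = 43
x_4 = -3*43 - 8 = -137
x_5 = -3*(-137) - 8 = 403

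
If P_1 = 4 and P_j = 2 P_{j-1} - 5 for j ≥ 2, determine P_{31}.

The fixed point is -5/(1 - 2) = 5, so P_j - 5 = 2(P_{j-1} - 5).
Hence P_j = -1·2^{j-1} + 5.
P_{31} = -1·2^{30} + 5 = -1·1073741824 + 5 = -1073741819.

-1073741819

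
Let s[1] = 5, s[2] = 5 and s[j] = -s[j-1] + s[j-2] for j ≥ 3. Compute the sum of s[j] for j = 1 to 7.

s[3] = -5 + 5 = 0
s[4] = -0 + 5 = 5
s[5] = -5 + 0 = -5
s[6] = -(-5) + 5 = 10
s[7] = -10 + (-5) = -15
Sum = 5 + 5 + 0 + 5 + (-5) + 10 + (-15) = 5

5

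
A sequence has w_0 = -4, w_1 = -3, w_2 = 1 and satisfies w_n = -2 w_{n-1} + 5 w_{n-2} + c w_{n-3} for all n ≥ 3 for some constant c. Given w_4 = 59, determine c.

w_3 = -17 - 4c
w_4 = 39 + 5c
So 39 + 5c = 59, giving c = 4.

4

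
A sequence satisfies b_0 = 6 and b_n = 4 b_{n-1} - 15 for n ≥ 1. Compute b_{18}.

68719476741

The fixed point is -15/(1 - 4) = 5, so b_n - 5 = 4(b_{n-1} - 5).
Hence b_n = 1·4^n + 5.
b_{18} = 1·4^{18} + 5 = 1·68719476736 + 5 = 68719476741.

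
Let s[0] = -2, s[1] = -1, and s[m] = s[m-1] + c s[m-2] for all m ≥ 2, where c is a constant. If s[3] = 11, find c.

-4

s[2] = -1 - 2c
s[3] = -1 - 3c
So -1 - 3c = 11, giving c = -4.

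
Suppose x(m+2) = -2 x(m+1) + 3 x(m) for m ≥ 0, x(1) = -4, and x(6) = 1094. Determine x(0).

Let x(0) = w.
x(2) = 8 + 3w
x(3) = -28 - 6w
x(4) = 80 + 21w
x(5) = -244 - 60w
x(6) = 728 + 183w
So 728 + 183w = 1094, giving w = 2.

2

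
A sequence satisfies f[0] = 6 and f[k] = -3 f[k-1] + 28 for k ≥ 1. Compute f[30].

-205891132094642

The fixed point is 28/(1 + 3) = 7, so f[k] - 7 = -3(f[k-1] - 7).
Hence f[k] = -1·(-3)^k + 7.
f[30] = -1·(-3)^{30} + 7 = -1·205891132094649 + 7 = -205891132094642.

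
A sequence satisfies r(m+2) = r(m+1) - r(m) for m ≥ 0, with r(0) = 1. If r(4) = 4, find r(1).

Let r(1) = w.
r(2) = -1 + w
r(3) = -1
r(4) = -w
So -w = 4, giving w = -4.

-4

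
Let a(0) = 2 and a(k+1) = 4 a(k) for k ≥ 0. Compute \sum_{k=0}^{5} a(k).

2730

a(1) = 4·2 = 8
a(2) = 4·8 = 32
a(3) = 4·32 = 128
a(4) = 4·128 = 512
a(5) = 4·512 = 2048
Sum = 2 + 8 + 32 + 128 + 512 + 2048 = 2730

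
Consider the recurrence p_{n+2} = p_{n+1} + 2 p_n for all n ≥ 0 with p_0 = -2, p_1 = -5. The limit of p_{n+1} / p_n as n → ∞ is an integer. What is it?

2

The characteristic equation is r^2 - r - 2 = 0, which factors as (r - 2)(r + 1) = 0.
So the roots are 2 and -1. Since |2| > |-1| and the coefficient of 2^n is non-zero, the ratio tends to 2.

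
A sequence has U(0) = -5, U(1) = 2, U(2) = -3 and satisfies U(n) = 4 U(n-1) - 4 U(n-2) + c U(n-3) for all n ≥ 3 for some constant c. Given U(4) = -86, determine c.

1

U(3) = -20 - 5c
U(4) = -68 - 18c
So -68 - 18c = -86, giving c = 1.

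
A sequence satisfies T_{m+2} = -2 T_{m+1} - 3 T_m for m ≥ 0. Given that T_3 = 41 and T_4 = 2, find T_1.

Rearranging, T_{m-2} = (T_m + 2 T_{m-1}) / -3.
T_2 = (2 + 2*41) / -3 = 84/-3 = -28
T_1 = (41 + 2*(-28)) / -3 = -15/-3 = 5

5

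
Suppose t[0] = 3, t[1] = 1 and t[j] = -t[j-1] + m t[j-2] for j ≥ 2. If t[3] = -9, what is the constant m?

t[2] = -1 + 3m
t[3] = 1 - 2m
So 1 - 2m = -9, giving m = 5.

5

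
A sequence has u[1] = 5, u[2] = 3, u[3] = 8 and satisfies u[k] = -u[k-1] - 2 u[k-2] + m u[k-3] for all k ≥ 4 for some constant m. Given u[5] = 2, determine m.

-2

u[4] = -14 + 5m
u[5] = -2 - 2m
So -2 - 2m = 2, giving m = -2.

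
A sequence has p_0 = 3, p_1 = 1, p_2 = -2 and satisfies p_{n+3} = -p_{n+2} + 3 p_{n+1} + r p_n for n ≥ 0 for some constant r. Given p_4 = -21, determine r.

p_3 = 5 + 3r
p_4 = -11 - 2r
So -11 - 2r = -21, giving r = 5.

5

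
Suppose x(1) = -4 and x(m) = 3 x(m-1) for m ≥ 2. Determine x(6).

-972

x(2) = 3·(-4) = -12
x(3) = 3·(-12) = -36
x(4) = 3·(-36) = -108
x(5) = 3·(-108) = -324
x(6) = 3·(-324) = -972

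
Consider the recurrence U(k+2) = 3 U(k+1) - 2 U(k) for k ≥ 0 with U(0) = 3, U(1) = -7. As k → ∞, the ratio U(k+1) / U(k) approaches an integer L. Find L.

The characteristic equation is r^2 - 3r + 2 = 0, which factors as (r - 2)(r - 1) = 0.
So the roots are 2 and 1. Since |2| > |1| and the coefficient of 2^k is non-zero, the ratio tends to 2.

2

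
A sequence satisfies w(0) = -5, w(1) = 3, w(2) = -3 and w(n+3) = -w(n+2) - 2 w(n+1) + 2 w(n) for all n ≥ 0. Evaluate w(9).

w(3) = -(-3) - 2·3 + 2·(-5) = -13
w(4) = -(-13) - 2·(-3) + 2·3 = 25
w(5) = -25 - 2·(-13) + 2·(-3) = -5
w(6) = -(-5) - 2·25 + 2·(-13) = -71
w(7) = -(-71) - 2·(-5) + 2·25 = 131
w(8) = -131 - 2·(-71) + 2·(-5) = 1
w(9) = -1 - 2·131 + 2·(-71) = -405

-405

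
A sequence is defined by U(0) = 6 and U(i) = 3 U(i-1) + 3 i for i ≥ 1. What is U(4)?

U(1) = 3(6) + 3 = 21
U(2) = 3(21) + 6 = 69
U(3) = 3(69) + 9 = 216
U(4) = 3(216) + 12 = 660

660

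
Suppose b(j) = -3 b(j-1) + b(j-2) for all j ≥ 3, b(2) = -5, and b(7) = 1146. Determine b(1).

Let b(1) = z.
b(3) = 15 + z
b(4) = -50 - 3z
b(5) = 165 + 10z
b(6) = -545 - 33z
b(7) = 1800 + 109z
So 1800 + 109z = 1146, giving z = -6.

-6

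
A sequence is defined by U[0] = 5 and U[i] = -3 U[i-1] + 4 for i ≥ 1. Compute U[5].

U[1] = -3·5 + 4 = -11
U[2] = -3·(-11) + 4 = 37
U[3] = -3·37 + 4 = -107
U[4] = -3·(-107) + 4 = 325
U[5] = -3·325 + 4 = -971

-971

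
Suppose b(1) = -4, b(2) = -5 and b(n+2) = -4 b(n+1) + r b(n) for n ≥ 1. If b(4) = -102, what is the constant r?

-2

b(3) = 20 - 4r
b(4) = -80 + 11r
So -80 + 11r = -102, giving r = -2.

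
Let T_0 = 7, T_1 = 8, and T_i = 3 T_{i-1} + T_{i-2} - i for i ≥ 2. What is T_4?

T_2 = 3*8 + 7 - 2 = 29
T_3 = 3*29 + 8 - 3 = 92
T_4 = 3*92 + 29 - 4 = 301

301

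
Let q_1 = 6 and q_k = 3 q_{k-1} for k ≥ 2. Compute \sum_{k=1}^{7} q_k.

q_2 = 3·6 = 18
q_3 = 3·18 = 54
q_4 = 3·54 = 162
q_5 = 3·162 = 486
q_6 = 3·486 = 1458
q_7 = 3·1458 = 4374
Sum = 6 + 18 + 54 + 162 + 486 + 1458 + 4374 = 6558

6558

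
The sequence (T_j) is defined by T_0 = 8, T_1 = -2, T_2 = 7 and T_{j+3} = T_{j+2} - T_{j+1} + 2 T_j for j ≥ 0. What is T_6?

T_3 = 7 - (-2) + 2(8) = 25
T_4 = 25 - 7 + 2(-2) = 14
T_5 = 14 - 25 + 2(7) = 3
T_6 = 3 - 14 + 2(25) = 39

39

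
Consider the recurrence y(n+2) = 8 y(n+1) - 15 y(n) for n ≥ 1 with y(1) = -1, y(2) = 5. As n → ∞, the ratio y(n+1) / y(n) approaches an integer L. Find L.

The characteristic equation is r^2 - 8r + 15 = 0, which factors as (r - 5)(r - 3) = 0.
So the roots are 5 and 3. Since |5| > |3| and the coefficient of 5^n is non-zero, the ratio tends to 5.

5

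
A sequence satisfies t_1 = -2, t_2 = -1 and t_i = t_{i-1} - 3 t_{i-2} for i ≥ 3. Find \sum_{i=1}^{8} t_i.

45

t_3 = (-1) - 3·(-2) = 5
t_4 = 5 - 3·(-1) = 8
t_5 = 8 - 3·5 = -7
t_6 = (-7) - 3·8 = -31
t_7 = (-31) - 3·(-7) = -10
t_8 = (-10) - 3·(-31) = 83
Sum = (-2) + (-1) + 5 + 8 + (-7) + (-31) + (-10) + 83 = 45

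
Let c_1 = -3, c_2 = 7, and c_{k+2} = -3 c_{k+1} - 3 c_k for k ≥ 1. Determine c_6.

-18

c_3 = -3·7 - 3·(-3) = -12
c_4 = -3·(-12) - 3·7 = 15
c_5 = -3·15 - 3·(-12) = -9
c_6 = -3·(-9) - 3·15 = -18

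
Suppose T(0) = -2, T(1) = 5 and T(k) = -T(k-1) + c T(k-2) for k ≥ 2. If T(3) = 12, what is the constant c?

1

T(2) = -5 - 2c
T(3) = 5 + 7c
So 5 + 7c = 12, giving c = 1.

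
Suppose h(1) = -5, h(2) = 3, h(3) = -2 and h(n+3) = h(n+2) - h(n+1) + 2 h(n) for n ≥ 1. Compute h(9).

-10

h(4) = (-2) - 3 + 2·(-5) = -15
h(5) = (-15) - (-2) + 2·3 = -7
h(6) = (-7) - (-15) + 2·(-2) = 4
h(7) = 4 - (-7) + 2·(-15) = -19
h(8) = (-19) - 4 + 2·(-7) = -37
h(9) = (-37) - (-19) + 2·4 = -10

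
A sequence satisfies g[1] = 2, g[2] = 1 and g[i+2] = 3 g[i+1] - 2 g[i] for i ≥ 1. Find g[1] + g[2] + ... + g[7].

g[3] = 3·1 - 2·2 = -1
g[4] = 3·(-1) - 2·1 = -5
g[5] = 3·(-5) - 2·(-1) = -13
g[6] = 3·(-13) - 2·(-5) = -29
g[7] = 3·(-29) - 2·(-13) = -61
Sum = 2 + 1 + (-1) + (-5) + (-13) + (-29) + (-61) = -106

-106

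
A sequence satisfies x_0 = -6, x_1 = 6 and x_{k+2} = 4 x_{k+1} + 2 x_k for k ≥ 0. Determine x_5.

x_2 = 4·6 + 2·(-6) = 12
x_3 = 4·12 + 2·6 = 60
x_4 = 4·60 + 2·12 = 264
x_5 = 4·264 + 2·60 = 1176

1176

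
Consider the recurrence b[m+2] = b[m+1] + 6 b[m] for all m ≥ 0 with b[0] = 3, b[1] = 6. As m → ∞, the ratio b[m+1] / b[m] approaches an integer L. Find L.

3

The characteristic equation is r^2 - r - 6 = 0, which factors as (r - 3)(r + 2) = 0.
So the roots are 3 and -2. Since |3| > |-2| and the coefficient of 3^m is non-zero, the ratio tends to 3.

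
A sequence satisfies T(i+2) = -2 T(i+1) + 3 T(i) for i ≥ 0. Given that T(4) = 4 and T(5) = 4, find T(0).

Rearranging, T(i-2) = (T(i) + 2 T(i-1)) / 3.
T(3) = (4 + 2·4) / 3 = 12/3 = 4
T(2) = (4 + 2·4) / 3 = 12/3 = 4
T(1) = (4 + 2·4) / 3 = 12/3 = 4
T(0) = (4 + 2·4) / 3 = 12/3 = 4

4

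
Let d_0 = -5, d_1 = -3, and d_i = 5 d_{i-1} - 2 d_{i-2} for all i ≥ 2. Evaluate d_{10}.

d_2 = 5(-3) - 2(-5) = -5
d_3 = 5(-5) - 2(-3) = -19
d_4 = 5(-19) - 2(-5) = -85
d_5 = 5(-85) - 2(-19) = -387
d_6 = 5(-387) - 2(-85) = -1765
d_7 = 5(-1765) - 2(-387) = -8051
d_8 = 5(-8051) - 2(-1765) = -36725
d_9 = 5(-36725) - 2(-8051) = -167523
d_{10} = 5(-167523) - 2(-36725) = -764165

-764165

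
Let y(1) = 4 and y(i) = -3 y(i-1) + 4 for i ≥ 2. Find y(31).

617673396283948

The fixed point is 4/(1 + 3) = 1, so y(i) - 1 = -3(y(i-1) - 1).
Hence y(i) = 3·(-3)^{i-1} + 1.
y(31) = 3·(-3)^{30} + 1 = 3·205891132094649 + 1 = 617673396283948.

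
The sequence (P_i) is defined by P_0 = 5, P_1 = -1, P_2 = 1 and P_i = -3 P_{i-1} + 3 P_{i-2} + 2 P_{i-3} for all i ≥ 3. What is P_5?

P_3 = -3*1 + 3*(-1) + 2*5 = 4
P_4 = -3*4 + 3*1 + 2*(-1) = -11
P_5 = -3*(-11) + 3*4 + 2*1 = 47

47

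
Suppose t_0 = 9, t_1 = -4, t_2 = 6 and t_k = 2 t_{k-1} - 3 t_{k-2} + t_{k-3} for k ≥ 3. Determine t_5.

t_3 = 2(6) - 3(-4) + 9 = 33
t_4 = 2(33) - 3(6) + (-4) = 44
t_5 = 2(44) - 3(33) + 6 = -5

-5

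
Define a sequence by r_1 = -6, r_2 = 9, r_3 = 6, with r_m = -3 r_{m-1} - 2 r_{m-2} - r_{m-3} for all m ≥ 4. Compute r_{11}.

r_4 = -3(6) - 2(9) - (-6) = -30
r_5 = -3(-30) - 2(6) - 9 = 69
r_6 = -3(69) - 2(-30) - 6 = -153
r_7 = -3(-153) - 2(69) - (-30) = 351
r_8 = -3(351) - 2(-153) - 69 = -816
r_9 = -3(-816) - 2(351) - (-153) = 1899
r_{10} = -3(1899) - 2(-816) - 351 = -4416
r_{11} = -3(-4416) - 2(1899) - (-816) = 10266

10266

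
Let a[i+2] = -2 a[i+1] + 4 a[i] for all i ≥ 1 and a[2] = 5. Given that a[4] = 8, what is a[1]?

Let a[1] = z.
a[3] = -10 + 4z
a[4] = 40 - 8z
So 40 - 8z = 8, giving z = 4.

4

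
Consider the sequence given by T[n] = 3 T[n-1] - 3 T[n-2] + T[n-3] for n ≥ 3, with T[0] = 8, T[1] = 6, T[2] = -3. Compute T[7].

-153

T[3] = 3(-3) - 3(6) + 8 = -19
T[4] = 3(-19) - 3(-3) + 6 = -42
T[5] = 3(-42) - 3(-19) + (-3) = -72
T[6] = 3(-72) - 3(-42) + (-19) = -109
T[7] = 3(-109) - 3(-72) + (-42) = -153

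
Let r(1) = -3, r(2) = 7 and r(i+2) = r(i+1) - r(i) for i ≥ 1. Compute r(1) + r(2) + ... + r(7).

r(3) = 7 - (-3) = 10
r(4) = 10 - 7 = 3
r(5) = 3 - 10 = -7
r(6) = (-7) - 3 = -10
r(7) = (-10) - (-7) = -3
Sum = (-3) + 7 + 10 + 3 + (-7) + (-10) + (-3) = -3

-3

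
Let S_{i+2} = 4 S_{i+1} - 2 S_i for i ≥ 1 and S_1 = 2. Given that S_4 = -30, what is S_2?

Let S_2 = w.
S_3 = -4 + 4w
S_4 = -16 + 14w
So -16 + 14w = -30, giving w = -1.

-1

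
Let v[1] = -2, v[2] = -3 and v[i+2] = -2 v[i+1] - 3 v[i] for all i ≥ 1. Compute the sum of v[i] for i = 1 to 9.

214

v[3] = -2(-3) - 3(-2) = 12
v[4] = -2(12) - 3(-3) = -15
v[5] = -2(-15) - 3(12) = -6
v[6] = -2(-6) - 3(-15) = 57
v[7] = -2(57) - 3(-6) = -96
v[8] = -2(-96) - 3(57) = 21
v[9] = -2(21) - 3(-96) = 246
Sum = (-2) + (-3) + 12 + (-15) + (-6) + 57 + (-96) + 21 + 246 = 214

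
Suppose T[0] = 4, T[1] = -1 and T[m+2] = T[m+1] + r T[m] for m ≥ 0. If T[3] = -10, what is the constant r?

-3

T[2] = -1 + 4r
T[3] = -1 + 3r
So -1 + 3r = -10, giving r = -3.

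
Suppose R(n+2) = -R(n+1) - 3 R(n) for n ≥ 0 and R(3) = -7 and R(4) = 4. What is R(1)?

Rearranging, R(n-2) = (R(n) + R(n-1)) / -3.
R(2) = (4 + (-7)) / -3 = -3/-3 = 1
R(1) = (-7 + 1) / -3 = -6/-3 = 2

2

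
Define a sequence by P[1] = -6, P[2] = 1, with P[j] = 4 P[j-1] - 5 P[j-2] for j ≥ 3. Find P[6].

761

P[3] = 4·1 - 5·(-6) = 34
P[4] = 4·34 - 5·1 = 131
P[5] = 4·131 - 5·34 = 354
P[6] = 4·354 - 5·131 = 761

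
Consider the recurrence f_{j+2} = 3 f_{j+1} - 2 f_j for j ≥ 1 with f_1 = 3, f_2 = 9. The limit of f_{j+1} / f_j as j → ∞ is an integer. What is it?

The characteristic equation is r^2 - 3r + 2 = 0, which factors as (r - 2)(r - 1) = 0.
So the roots are 2 and 1. Since |2| > |1| and the coefficient of 2^j is non-zero, the ratio tends to 2.

2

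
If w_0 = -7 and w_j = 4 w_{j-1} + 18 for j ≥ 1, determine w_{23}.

-70368744177670

The fixed point is 18/(1 - 4) = -6, so w_j + 6 = 4(w_{j-1} + 6).
Hence w_j = -1·4^j - 6.
w_{23} = -1·4^{23} - 6 = -1·70368744177664 - 6 = -70368744177670.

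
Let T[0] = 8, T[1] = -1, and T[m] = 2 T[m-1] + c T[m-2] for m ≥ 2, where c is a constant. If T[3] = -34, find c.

-2

T[2] = -2 + 8c
T[3] = -4 + 15c
So -4 + 15c = -34, giving c = -2.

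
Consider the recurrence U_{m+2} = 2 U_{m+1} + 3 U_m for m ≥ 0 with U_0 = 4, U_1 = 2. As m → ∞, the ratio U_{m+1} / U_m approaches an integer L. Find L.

3

The characteristic equation is r^2 - 2r - 3 = 0, which factors as (r - 3)(r + 1) = 0.
So the roots are 3 and -1. Since |3| > |-1| and the coefficient of 3^m is non-zero, the ratio tends to 3.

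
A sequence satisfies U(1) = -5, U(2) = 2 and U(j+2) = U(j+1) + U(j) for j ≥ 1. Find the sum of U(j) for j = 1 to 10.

-99

U(3) = 2 + (-5) = -3
U(4) = (-3) + 2 = -1
U(5) = (-1) + (-3) = -4
U(6) = (-4) + (-1) = -5
U(7) = (-5) + (-4) = -9
U(8) = (-9) + (-5) = -14
U(9) = (-14) + (-9) = -23
U(10) = (-23) + (-14) = -37
Sum = (-5) + 2 + (-3) + (-1) + (-4) + (-5) + (-9) + (-14) + (-23) + (-37) = -99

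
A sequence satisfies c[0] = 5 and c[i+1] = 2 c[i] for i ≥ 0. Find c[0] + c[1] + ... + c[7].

1275

c[1] = 2*5 = 10
c[2] = 2*10 = 20
c[3] = 2*20 = 40
c[4] = 2*40 = 80
c[5] = 2*80 = 160
c[6] = 2*160 = 320
c[7] = 2*320 = 640
Sum = 5 + 10 + 20 + 40 + 80 + 160 + 320 + 640 = 1275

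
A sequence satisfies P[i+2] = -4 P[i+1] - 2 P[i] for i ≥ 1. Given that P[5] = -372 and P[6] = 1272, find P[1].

3

Rearranging, P[i-2] = (P[i] + 4 P[i-1]) / -2.
P[4] = (1272 + 4(-372)) / -2 = -216/-2 = 108
P[3] = (-372 + 4(108)) / -2 = 60/-2 = -30
P[2] = (108 + 4(-30)) / -2 = -12/-2 = 6
P[1] = (-30 + 4(6)) / -2 = -6/-2 = 3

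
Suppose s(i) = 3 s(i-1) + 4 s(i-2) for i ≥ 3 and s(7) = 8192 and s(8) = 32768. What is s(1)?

Rearranging, s(i-2) = (s(i) - 3 s(i-1)) / 4.
s(6) = (32768 - 3·8192) / 4 = 8192/4 = 2048
s(5) = (8192 - 3·2048) / 4 = 2048/4 = 512
s(4) = (2048 - 3·512) / 4 = 512/4 = 128
s(3) = (512 - 3·128) / 4 = 128/4 = 32
s(2) = (128 - 3·32) / 4 = 32/4 = 8
s(1) = (32 - 3·8) / 4 = 8/4 = 2

2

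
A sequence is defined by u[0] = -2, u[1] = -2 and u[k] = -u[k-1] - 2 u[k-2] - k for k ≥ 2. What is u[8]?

u[2] = -(-2) - 2·(-2) - 2 = 4
u[3] = -4 - 2·(-2) - 3 = -3
u[4] = -(-3) - 2·4 - 4 = -9
u[5] = -(-9) - 2·(-3) - 5 = 10
u[6] = -10 - 2·(-9) - 6 = 2
u[7] = -2 - 2·10 - 7 = -29
u[8] = -(-29) - 2·2 - 8 = 17

17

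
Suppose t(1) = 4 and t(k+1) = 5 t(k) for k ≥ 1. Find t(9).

1562500

t(2) = 5*4 = 20
t(3) = 5*20 = 100
t(4) = 5*100 = 500
t(5) = 5*500 = 2500
t(6) = 5*2500 = 12500
t(7) = 5*12500 = 62500
t(8) = 5*62500 = 312500
t(9) = 5*312500 = 1562500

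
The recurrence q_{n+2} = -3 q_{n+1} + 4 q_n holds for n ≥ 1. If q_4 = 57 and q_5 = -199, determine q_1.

5

Rearranging, q_{n-2} = (q_n + 3 q_{n-1}) / 4.
q_3 = (-199 + 3*57) / 4 = -28/4 = -7
q_2 = (57 + 3*(-7)) / 4 = 36/4 = 9
q_1 = (-7 + 3*9) / 4 = 20/4 = 5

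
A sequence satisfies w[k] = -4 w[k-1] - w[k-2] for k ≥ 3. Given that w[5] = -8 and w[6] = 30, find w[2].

-2

Rearranging, w[k-2] = -(w[k] + 4 w[k-1]).
w[4] = -(30 + 4*(-8)) = 2
w[3] = -(-8 + 4*2) = 0
w[2] = -(2 + 4*0) = -2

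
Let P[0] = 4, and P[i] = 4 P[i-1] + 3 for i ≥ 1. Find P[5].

P[1] = 4(4) + 3 = 19
P[2] = 4(19) + 3 = 79
P[3] = 4(79) + 3 = 319
P[4] = 4(319) + 3 = 1279
P[5] = 4(1279) + 3 = 5119

5119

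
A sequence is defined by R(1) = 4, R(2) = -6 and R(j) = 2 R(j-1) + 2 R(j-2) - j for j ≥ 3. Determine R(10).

R(3) = 2*(-6) + 2*4 - 3 = -7
R(4) = 2*(-7) + 2*(-6) - 4 = -30
R(5) = 2*(-30) + 2*(-7) - 5 = -79
R(6) = 2*(-79) + 2*(-30) - 6 = -224
R(7) = 2*(-224) + 2*(-79) - 7 = -613
R(8) = 2*(-613) + 2*(-224) - 8 = -1682
R(9) = 2*(-1682) + 2*(-613) - 9 = -4599
R(10) = 2*(-4599) + 2*(-1682) - 10 = -12572

-12572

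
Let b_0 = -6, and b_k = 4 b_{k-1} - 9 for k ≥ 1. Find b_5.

-9213

b_1 = 4(-6) - 9 = -33
b_2 = 4(-33) - 9 = -141
b_3 = 4(-141) - 9 = -573
b_4 = 4(-573) - 9 = -2301
b_5 = 4(-2301) - 9 = -9213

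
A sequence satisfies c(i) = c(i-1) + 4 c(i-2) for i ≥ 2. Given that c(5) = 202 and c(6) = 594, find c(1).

Rearranging, c(i-2) = (c(i) - c(i-1)) / 4.
c(4) = (594 - 202) / 4 = 392/4 = 98
c(3) = (202 - 98) / 4 = 104/4 = 26
c(2) = (98 - 26) / 4 = 72/4 = 18
c(1) = (26 - 18) / 4 = 8/4 = 2

2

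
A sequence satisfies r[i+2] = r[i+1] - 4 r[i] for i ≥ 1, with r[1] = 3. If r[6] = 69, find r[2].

-3

Let r[2] = v.
r[3] = -12 + v
r[4] = -12 - 3v
r[5] = 36 - 7v
r[6] = 84 + 5v
So 84 + 5v = 69, giving v = -3.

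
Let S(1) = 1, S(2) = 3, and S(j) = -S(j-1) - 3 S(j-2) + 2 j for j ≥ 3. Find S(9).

60

S(3) = -3 - 3·1 + 6 = 0
S(4) = -0 - 3·3 + 8 = -1
S(5) = -(-1) - 3·0 + 10 = 11
S(6) = -11 - 3·(-1) + 12 = 4
S(7) = -4 - 3·11 + 14 = -23
S(8) = -(-23) - 3·4 + 16 = 27
S(9) = -27 - 3·(-23) + 18 = 60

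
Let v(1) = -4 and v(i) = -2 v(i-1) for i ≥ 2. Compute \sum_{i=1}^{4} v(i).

20

v(2) = -2*(-4) = 8
v(3) = -2*8 = -16
v(4) = -2*(-16) = 32
Sum = (-4) + 8 + (-16) + 32 = 20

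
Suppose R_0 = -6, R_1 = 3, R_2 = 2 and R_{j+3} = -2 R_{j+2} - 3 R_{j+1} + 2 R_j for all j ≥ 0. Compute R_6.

-158

R_3 = -2*2 - 3*3 + 2*(-6) = -25
R_4 = -2*(-25) - 3*2 + 2*3 = 50
R_5 = -2*50 - 3*(-25) + 2*2 = -21
R_6 = -2*(-21) - 3*50 + 2*(-25) = -158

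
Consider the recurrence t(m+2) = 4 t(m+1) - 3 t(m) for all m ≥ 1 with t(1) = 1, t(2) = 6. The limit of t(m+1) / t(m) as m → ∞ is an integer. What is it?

The characteristic equation is r^2 - 4r + 3 = 0, which factors as (r - 3)(r - 1) = 0.
So the roots are 3 and 1. Since |3| > |1| and the coefficient of 3^m is non-zero, the ratio tends to 3.

3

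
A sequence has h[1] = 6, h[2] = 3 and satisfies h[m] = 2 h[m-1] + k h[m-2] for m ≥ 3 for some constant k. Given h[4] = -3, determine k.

h[3] = 6 + 6k
h[4] = 12 + 15k
So 12 + 15k = -3, giving k = -1.

-1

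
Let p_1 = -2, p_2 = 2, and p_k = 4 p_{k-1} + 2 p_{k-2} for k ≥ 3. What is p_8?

7760

p_3 = 4·2 + 2·(-2) = 4
p_4 = 4·4 + 2·2 = 20
p_5 = 4·20 + 2·4 = 88
p_6 = 4·88 + 2·20 = 392
p_7 = 4·392 + 2·88 = 1744
p_8 = 4·1744 + 2·392 = 7760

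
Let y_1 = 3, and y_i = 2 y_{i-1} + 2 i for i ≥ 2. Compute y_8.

y_2 = 2·3 + 4 = 10
y_3 = 2·10 + 6 = 26
y_4 = 2·26 + 8 = 60
y_5 = 2·60 + 10 = 130
y_6 = 2·130 + 12 = 272
y_7 = 2·272 + 14 = 558
y_8 = 2·558 + 16 = 1132

1132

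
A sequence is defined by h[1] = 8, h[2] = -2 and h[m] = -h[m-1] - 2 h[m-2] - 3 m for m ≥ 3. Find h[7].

h[3] = -(-2) - 2·8 - 9 = -23
h[4] = -(-23) - 2·(-2) - 12 = 15
h[5] = -15 - 2·(-23) - 15 = 16
h[6] = -16 - 2·15 - 18 = -64
h[7] = -(-64) - 2·16 - 21 = 11

11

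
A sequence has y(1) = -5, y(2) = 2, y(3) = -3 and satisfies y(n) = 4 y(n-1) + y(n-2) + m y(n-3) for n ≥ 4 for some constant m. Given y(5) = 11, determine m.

y(4) = -10 - 5m
y(5) = -43 - 18m
So -43 - 18m = 11, giving m = -3.

-3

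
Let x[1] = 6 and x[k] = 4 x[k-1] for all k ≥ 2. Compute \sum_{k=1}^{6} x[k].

8190

x[2] = 4*6 = 24
x[3] = 4*24 = 96
x[4] = 4*96 = 384
x[5] = 4*384 = 1536
x[6] = 4*1536 = 6144
Sum = 6 + 24 + 96 + 384 + 1536 + 6144 = 8190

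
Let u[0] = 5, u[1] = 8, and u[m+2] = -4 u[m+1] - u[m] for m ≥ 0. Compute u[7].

u[2] = -4·8 - 5 = -37
u[3] = -4·(-37) - 8 = 140
u[4] = -4·140 - (-37) = -523
u[5] = -4·(-523) - 140 = 1952
u[6] = -4·1952 - (-523) = -7285
u[7] = -4·(-7285) - 1952 = 27188

27188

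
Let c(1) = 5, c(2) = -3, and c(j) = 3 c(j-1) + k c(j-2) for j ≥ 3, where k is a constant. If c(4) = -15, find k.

1

c(3) = -9 + 5k
c(4) = -27 + 12k
So -27 + 12k = -15, giving k = 1.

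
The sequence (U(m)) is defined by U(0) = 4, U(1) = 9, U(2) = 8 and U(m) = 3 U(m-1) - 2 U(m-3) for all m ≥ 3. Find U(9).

3766

U(3) = 3*8 - 2*4 = 16
U(4) = 3*16 - 2*9 = 30
U(5) = 3*30 - 2*8 = 74
U(6) = 3*74 - 2*16 = 190
U(7) = 3*190 - 2*30 = 510
U(8) = 3*510 - 2*74 = 1382
U(9) = 3*1382 - 2*190 = 3766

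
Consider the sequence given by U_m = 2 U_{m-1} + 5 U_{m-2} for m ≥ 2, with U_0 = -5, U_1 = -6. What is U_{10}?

-645117

U_2 = 2(-6) + 5(-5) = -37
U_3 = 2(-37) + 5(-6) = -104
U_4 = 2(-104) + 5(-37) = -393
U_5 = 2(-393) + 5(-104) = -1306
U_6 = 2(-1306) + 5(-393) = -4577
U_7 = 2(-4577) + 5(-1306) = -15684
U_8 = 2(-15684) + 5(-4577) = -54253
U_9 = 2(-54253) + 5(-15684) = -186926
U_{10} = 2(-186926) + 5(-54253) = -645117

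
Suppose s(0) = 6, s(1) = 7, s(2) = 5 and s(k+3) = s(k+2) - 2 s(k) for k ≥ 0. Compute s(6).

-17

s(3) = 5 - 2*6 = -7
s(4) = (-7) - 2*7 = -21
s(5) = (-21) - 2*5 = -31
s(6) = (-31) - 2*(-7) = -17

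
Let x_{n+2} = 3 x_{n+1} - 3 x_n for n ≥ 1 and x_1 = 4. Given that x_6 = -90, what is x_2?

2

Let x_2 = z.
x_3 = -12 + 3z
x_4 = -36 + 6z
x_5 = -72 + 9z
x_6 = -108 + 9z
So -108 + 9z = -90, giving z = 2.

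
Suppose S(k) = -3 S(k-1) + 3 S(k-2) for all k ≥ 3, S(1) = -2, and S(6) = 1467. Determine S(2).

Let S(2) = z.
S(3) = -6 - 3z
S(4) = 18 + 12z
S(5) = -72 - 45z
S(6) = 270 + 171z
So 270 + 171z = 1467, giving z = 7.

7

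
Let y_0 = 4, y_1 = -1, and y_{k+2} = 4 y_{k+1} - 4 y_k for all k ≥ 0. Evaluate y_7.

y_2 = 4·(-1) - 4·4 = -20
y_3 = 4·(-20) - 4·(-1) = -76
y_4 = 4·(-76) - 4·(-20) = -224
y_5 = 4·(-224) - 4·(-76) = -592
y_6 = 4·(-592) - 4·(-224) = -1472
y_7 = 4·(-1472) - 4·(-592) = -3520

-3520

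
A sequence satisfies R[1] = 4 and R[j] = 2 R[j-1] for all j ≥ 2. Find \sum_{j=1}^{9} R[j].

2044

R[2] = 2·4 = 8
R[3] = 2·8 = 16
R[4] = 2·16 = 32
R[5] = 2·32 = 64
R[6] = 2·64 = 128
R[7] = 2·128 = 256
R[8] = 2·256 = 512
R[9] = 2·512 = 1024
Sum = 4 + 8 + 16 + 32 + 64 + 128 + 256 + 512 + 1024 = 2044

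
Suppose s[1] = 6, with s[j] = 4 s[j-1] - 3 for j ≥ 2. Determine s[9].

327681

s[2] = 4*6 - 3 = 21
s[3] = 4*21 - 3 = 81
s[4] = 4*81 - 3 = 321
s[5] = 4*321 - 3 = 1281
s[6] = 4*1281 - 3 = 5121
s[7] = 4*5121 - 3 = 20481
s[8] = 4*20481 - 3 = 81921
s[9] = 4*81921 - 3 = 327681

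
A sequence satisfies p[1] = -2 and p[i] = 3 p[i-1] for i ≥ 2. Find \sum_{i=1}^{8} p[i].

-6560

p[2] = 3·(-2) = -6
p[3] = 3·(-6) = -18
p[4] = 3·(-18) = -54
p[5] = 3·(-54) = -162
p[6] = 3·(-162) = -486
p[7] = 3·(-486) = -1458
p[8] = 3·(-1458) = -4374
Sum = (-2) + (-6) + (-18) + (-54) + (-162) + (-486) + (-1458) + (-4374) = -6560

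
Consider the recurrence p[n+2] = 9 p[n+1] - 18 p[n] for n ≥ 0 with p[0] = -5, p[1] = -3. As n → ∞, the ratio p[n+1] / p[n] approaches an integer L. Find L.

6

The characteristic equation is r^2 - 9r + 18 = 0, which factors as (r - 6)(r - 3) = 0.
So the roots are 6 and 3. Since |6| > |3| and the coefficient of 6^n is non-zero, the ratio tends to 6.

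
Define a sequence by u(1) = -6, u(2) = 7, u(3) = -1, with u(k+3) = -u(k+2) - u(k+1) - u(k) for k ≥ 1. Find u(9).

-6

u(4) = -(-1) - 7 - (-6) = 0
u(5) = -0 - (-1) - 7 = -6
u(6) = -(-6) - 0 - (-1) = 7
u(7) = -7 - (-6) - 0 = -1
u(8) = -(-1) - 7 - (-6) = 0
u(9) = -0 - (-1) - 7 = -6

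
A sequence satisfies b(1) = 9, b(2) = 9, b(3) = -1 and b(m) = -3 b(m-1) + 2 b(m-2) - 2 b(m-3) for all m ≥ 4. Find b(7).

b(4) = -3·(-1) + 2·9 - 2·9 = 3
b(5) = -3·3 + 2·(-1) - 2·9 = -29
b(6) = -3·(-29) + 2·3 - 2·(-1) = 95
b(7) = -3·95 + 2·(-29) - 2·3 = -349

-349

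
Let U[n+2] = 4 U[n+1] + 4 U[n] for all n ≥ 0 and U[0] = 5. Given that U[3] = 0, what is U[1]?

-4

Let U[1] = y.
U[2] = 20 + 4y
U[3] = 80 + 20y
So 80 + 20y = 0, giving y = -4.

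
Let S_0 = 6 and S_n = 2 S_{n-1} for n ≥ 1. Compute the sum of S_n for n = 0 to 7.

1530

S_1 = 2*6 = 12
S_2 = 2*12 = 24
S_3 = 2*24 = 48
S_4 = 2*48 = 96
S_5 = 2*96 = 192
S_6 = 2*192 = 384
S_7 = 2*384 = 768
Sum = 6 + 12 + 24 + 48 + 96 + 192 + 384 + 768 = 1530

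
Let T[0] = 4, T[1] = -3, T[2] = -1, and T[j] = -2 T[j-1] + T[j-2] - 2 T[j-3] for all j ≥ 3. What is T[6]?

147

T[3] = -2·(-1) + (-3) - 2·4 = -9
T[4] = -2·(-9) + (-1) - 2·(-3) = 23
T[5] = -2·23 + (-9) - 2·(-1) = -53
T[6] = -2·(-53) + 23 - 2·(-9) = 147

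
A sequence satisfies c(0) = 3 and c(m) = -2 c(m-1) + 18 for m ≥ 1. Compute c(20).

-3145722

The fixed point is 18/(1 + 2) = 6, so c(m) - 6 = -2(c(m-1) - 6).
Hence c(m) = -3·(-2)^m + 6.
c(20) = -3·(-2)^{20} + 6 = -3·1048576 + 6 = -3145722.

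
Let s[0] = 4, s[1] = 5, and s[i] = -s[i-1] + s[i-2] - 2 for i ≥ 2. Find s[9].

110

s[2] = -5 + 4 - 2 = -3
s[3] = -(-3) + 5 - 2 = 6
s[4] = -6 + (-3) - 2 = -11
s[5] = -(-11) + 6 - 2 = 15
s[6] = -15 + (-11) - 2 = -28
s[7] = -(-28) + 15 - 2 = 41
s[8] = -41 + (-28) - 2 = -71
s[9] = -(-71) + 41 - 2 = 110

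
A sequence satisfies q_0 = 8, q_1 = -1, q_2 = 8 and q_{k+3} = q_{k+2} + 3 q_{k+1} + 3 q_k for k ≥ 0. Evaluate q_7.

q_3 = 8 + 3·(-1) + 3·8 = 29
q_4 = 29 + 3·8 + 3·(-1) = 50
q_5 = 50 + 3·29 + 3·8 = 161
q_6 = 161 + 3·50 + 3·29 = 398
q_7 = 398 + 3·161 + 3·50 = 1031

1031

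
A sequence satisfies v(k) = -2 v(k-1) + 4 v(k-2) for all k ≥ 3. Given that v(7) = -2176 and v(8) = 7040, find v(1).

Rearranging, v(k-2) = (v(k) + 2 v(k-1)) / 4.
v(6) = (7040 + 2(-2176)) / 4 = 2688/4 = 672
v(5) = (-2176 + 2(672)) / 4 = -832/4 = -208
v(4) = (672 + 2(-208)) / 4 = 256/4 = 64
v(3) = (-208 + 2(64)) / 4 = -80/4 = -20
v(2) = (64 + 2(-20)) / 4 = 24/4 = 6
v(1) = (-20 + 2(6)) / 4 = -8/4 = -2

-2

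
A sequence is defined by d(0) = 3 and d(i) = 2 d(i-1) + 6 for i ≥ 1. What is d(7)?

d(1) = 2(3) + 6 = 12
d(2) = 2(12) + 6 = 30
d(3) = 2(30) + 6 = 66
d(4) = 2(66) + 6 = 138
d(5) = 2(138) + 6 = 282
d(6) = 2(282) + 6 = 570
d(7) = 2(570) + 6 = 1146

1146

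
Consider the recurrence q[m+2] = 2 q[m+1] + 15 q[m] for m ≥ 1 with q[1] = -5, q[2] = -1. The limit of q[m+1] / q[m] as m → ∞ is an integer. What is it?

The characteristic equation is r^2 - 2r - 15 = 0, which factors as (r - 5)(r + 3) = 0.
So the roots are 5 and -3. Since |5| > |-3| and the coefficient of 5^m is non-zero, the ratio tends to 5.

5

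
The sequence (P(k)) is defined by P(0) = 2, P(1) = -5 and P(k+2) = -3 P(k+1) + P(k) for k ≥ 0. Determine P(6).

P(2) = -3*(-5) + 2 = 17
P(3) = -3*17 + (-5) = -56
P(4) = -3*(-56) + 17 = 185
P(5) = -3*185 + (-56) = -611
P(6) = -3*(-611) + 185 = 2018

2018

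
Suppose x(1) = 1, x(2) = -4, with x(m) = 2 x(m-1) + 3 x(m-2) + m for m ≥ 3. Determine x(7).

-228

x(3) = 2*(-4) + 3*1 + 3 = -2
x(4) = 2*(-2) + 3*(-4) + 4 = -12
x(5) = 2*(-12) + 3*(-2) + 5 = -25
x(6) = 2*(-25) + 3*(-12) + 6 = -80
x(7) = 2*(-80) + 3*(-25) + 7 = -228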